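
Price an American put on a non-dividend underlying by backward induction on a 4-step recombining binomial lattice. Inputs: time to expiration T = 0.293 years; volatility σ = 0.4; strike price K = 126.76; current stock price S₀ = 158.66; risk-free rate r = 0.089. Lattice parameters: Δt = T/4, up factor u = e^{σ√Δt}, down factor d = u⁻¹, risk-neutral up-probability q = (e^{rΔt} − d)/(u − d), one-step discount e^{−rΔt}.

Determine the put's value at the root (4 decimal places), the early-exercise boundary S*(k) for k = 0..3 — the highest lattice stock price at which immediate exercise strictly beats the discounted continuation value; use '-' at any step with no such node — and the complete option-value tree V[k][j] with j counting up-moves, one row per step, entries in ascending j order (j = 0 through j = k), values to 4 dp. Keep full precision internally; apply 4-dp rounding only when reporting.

params: Δt=0.07325 u=1.11434 d=0.89740 q=0.50311 e^(-rΔt)=0.99350
t_4 payoffs: 23.8631 0.0000 0.0000 0.0000 0.0000
t_3: node(3,0) S=114.6618 payoff=12.0982 vs cont=11.7803 → 12.0982 [stop]  node(3,1) S=142.3807 payoff=0.0000 vs cont=0.0000 → 0.0000 [wait]  node(3,2) S=176.8006 payoff=0.0000 vs cont=0.0000 → 0.0000 [wait]  node(3,3) S=219.5413 payoff=0.0000 vs cont=0.0000 → 0.0000 [wait]  ⇒ S*(3)=114.6618
t_2: node(2,0) S=127.7718 payoff=0.0000 vs cont=5.9724 → 5.9724 [wait]  node(2,1) S=158.6600 payoff=0.0000 vs cont=0.0000 → 0.0000 [wait]  node(2,2) S=197.0153 payoff=0.0000 vs cont=0.0000 → 0.0000 [wait]  ⇒ S*(2)=-
t_1: node(1,0) S=142.3807 payoff=0.0000 vs cont=2.9483 → 2.9483 [wait]  node(1,1) S=176.8006 payoff=0.0000 vs cont=0.0000 → 0.0000 [wait]  ⇒ S*(1)=-
t_0: node(0,0) S=158.6600 payoff=0.0000 vs cont=1.4555 → 1.4555 [wait]  ⇒ S*(0)=-

price = 1.4555
boundary = - - - 114.6618
tree:
1.4555
2.9483 0.0000
5.9724 0.0000 0.0000
12.0982 0.0000 0.0000 0.0000
23.8631 0.0000 0.0000 0.0000 0.0000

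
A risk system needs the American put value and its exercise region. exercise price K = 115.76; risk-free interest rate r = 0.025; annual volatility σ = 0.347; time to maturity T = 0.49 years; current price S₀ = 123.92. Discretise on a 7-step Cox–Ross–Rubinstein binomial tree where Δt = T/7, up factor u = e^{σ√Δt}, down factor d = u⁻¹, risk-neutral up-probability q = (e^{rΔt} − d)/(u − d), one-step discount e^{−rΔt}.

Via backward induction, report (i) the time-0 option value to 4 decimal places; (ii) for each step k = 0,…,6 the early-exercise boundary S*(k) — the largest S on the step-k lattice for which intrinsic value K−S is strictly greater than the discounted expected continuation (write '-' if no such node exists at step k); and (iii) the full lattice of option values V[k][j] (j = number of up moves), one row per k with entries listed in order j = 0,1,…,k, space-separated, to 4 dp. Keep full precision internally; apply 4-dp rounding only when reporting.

Δt=0.07000  u=1.09615  d=0.91228  q=0.48659  discount=0.99825
step 7 (expiry): payoffs max(K−S,0) = 50.5910 37.4560 21.6736 2.7102 0.0000 0.0000 0.0000 0.0000
step 6: (k=6,j=0): S=71.4352, (K−S)⁺=44.3248, hold=44.1224 ⇒ V=44.3248 exercise | (k=6,j=1): S=85.8332, (K−S)⁺=29.9268, hold=29.7244 ⇒ V=29.9268 exercise | (k=6,j=2): S=103.1332, (K−S)⁺=12.6268, hold=12.4244 ⇒ V=12.6268 exercise | (k=6,j=3): S=123.9200, (K−S)⁺=0.0000, hold=1.3890 ⇒ V=1.3890 continue | (k=6,j=4): S=148.8965, (K−S)⁺=0.0000, hold=0.0000 ⇒ V=0.0000 continue | (k=6,j=5): S=178.9071, (K−S)⁺=0.0000, hold=0.0000 ⇒ V=0.0000 continue | (k=6,j=6): S=214.9664, (K−S)⁺=0.0000, hold=0.0000 ⇒ V=0.0000 continue  boundary S*=103.1332
step 5: (k=5,j=0): S=78.3040, (K−S)⁺=37.4560, hold=37.2536 ⇒ V=37.4560 exercise | (k=5,j=1): S=94.0864, (K−S)⁺=21.6736, hold=21.4712 ⇒ V=21.6736 exercise | (k=5,j=2): S=113.0498, (K−S)⁺=2.7102, hold=7.1461 ⇒ V=7.1461 continue | (k=5,j=3): S=135.8354, (K−S)⁺=0.0000, hold=0.7119 ⇒ V=0.7119 continue | (k=5,j=4): S=163.2135, (K−S)⁺=0.0000, hold=0.0000 ⇒ V=0.0000 continue | (k=5,j=5): S=196.1097, (K−S)⁺=0.0000, hold=0.0000 ⇒ V=0.0000 continue  boundary S*=94.0864
step 4: (k=4,j=0): S=85.8332, (K−S)⁺=29.9268, hold=29.7244 ⇒ V=29.9268 exercise | (k=4,j=1): S=103.1332, (K−S)⁺=12.6268, hold=14.5791 ⇒ V=14.5791 continue | (k=4,j=2): S=123.9200, (K−S)⁺=0.0000, hold=4.0083 ⇒ V=4.0083 continue | (k=4,j=3): S=148.8965, (K−S)⁺=0.0000, hold=0.3648 ⇒ V=0.3648 continue | (k=4,j=4): S=178.9071, (K−S)⁺=0.0000, hold=0.0000 ⇒ V=0.0000 continue  boundary S*=85.8332
step 3: (k=3,j=0): S=94.0864, (K−S)⁺=21.6736, hold=22.4195 ⇒ V=22.4195 continue | (k=3,j=1): S=113.0498, (K−S)⁺=2.7102, hold=9.4189 ⇒ V=9.4189 continue | (k=3,j=2): S=135.8354, (K−S)⁺=0.0000, hold=2.2315 ⇒ V=2.2315 continue | (k=3,j=3): S=163.2135, (K−S)⁺=0.0000, hold=0.1870 ⇒ V=0.1870 continue  boundary S*=-
step 2: (k=2,j=0): S=103.1332, (K−S)⁺=12.6268, hold=16.0654 ⇒ V=16.0654 continue | (k=2,j=1): S=123.9200, (K−S)⁺=0.0000, hold=5.9113 ⇒ V=5.9113 continue | (k=2,j=2): S=148.8965, (K−S)⁺=0.0000, hold=1.2345 ⇒ V=1.2345 continue  boundary S*=-
step 1: (k=1,j=0): S=113.0498, (K−S)⁺=2.7102, hold=11.1051 ⇒ V=11.1051 continue | (k=1,j=1): S=135.8354, (K−S)⁺=0.0000, hold=3.6292 ⇒ V=3.6292 continue  boundary S*=-
step 0: (k=0,j=0): S=123.9200, (K−S)⁺=0.0000, hold=7.4543 ⇒ V=7.4543 continue  boundary S*=-

price = 7.4543
boundary = - - - - 85.8332 94.0864 103.1332
tree:
7.4543
11.1051 3.6292
16.0654 5.9113 1.2345
22.4195 9.4189 2.2315 0.1870
29.9268 14.5791 4.0083 0.3648 0.0000
37.4560 21.6736 7.1461 0.7119 0.0000 0.0000
44.3248 29.9268 12.6268 1.3890 0.0000 0.0000 0.0000
50.5910 37.4560 21.6736 2.7102 0.0000 0.0000 0.0000 0.0000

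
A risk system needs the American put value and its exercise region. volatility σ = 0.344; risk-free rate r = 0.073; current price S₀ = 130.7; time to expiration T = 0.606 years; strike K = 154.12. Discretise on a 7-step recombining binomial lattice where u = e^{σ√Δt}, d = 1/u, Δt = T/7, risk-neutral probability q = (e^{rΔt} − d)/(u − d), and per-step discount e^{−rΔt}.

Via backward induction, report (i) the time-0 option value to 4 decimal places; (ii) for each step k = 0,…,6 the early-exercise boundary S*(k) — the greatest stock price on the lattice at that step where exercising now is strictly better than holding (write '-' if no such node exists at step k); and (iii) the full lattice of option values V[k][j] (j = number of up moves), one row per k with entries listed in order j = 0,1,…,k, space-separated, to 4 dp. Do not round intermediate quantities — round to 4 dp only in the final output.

Δt=0.08657  u=1.10651  d=0.90374  q=0.50598  discount=0.99370
step 7 (expiry): payoffs max(K−S,0) = 89.7661 75.3266 57.6474 36.0014 9.4985 0.0000 0.0000 0.0000
step 6: (k=6,j=0): S=71.2086, (K−S)⁺=82.9114, hold=81.9405 ⇒ V=82.9114 exercise | (k=6,j=1): S=87.1860, (K−S)⁺=66.9340, hold=65.9631 ⇒ V=66.9340 exercise | (k=6,j=2): S=106.7484, (K−S)⁺=47.3716, hold=46.4007 ⇒ V=47.3716 exercise | (k=6,j=3): S=130.7000, (K−S)⁺=23.4200, hold=22.4491 ⇒ V=23.4200 exercise | (k=6,j=4): S=160.0258, (K−S)⁺=0.0000, hold=4.6629 ⇒ V=4.6629 continue | (k=6,j=5): S=195.9316, (K−S)⁺=0.0000, hold=0.0000 ⇒ V=0.0000 continue | (k=6,j=6): S=239.8937, (K−S)⁺=0.0000, hold=0.0000 ⇒ V=0.0000 continue  boundary S*=130.7000
step 5: (k=5,j=0): S=78.7934, (K−S)⁺=75.3266, hold=74.3557 ⇒ V=75.3266 exercise | (k=5,j=1): S=96.4726, (K−S)⁺=57.6474, hold=56.6765 ⇒ V=57.6474 exercise | (k=5,j=2): S=118.1186, (K−S)⁺=36.0014, hold=35.0305 ⇒ V=36.0014 exercise | (k=5,j=3): S=144.6215, (K−S)⁺=9.4985, hold=13.8415 ⇒ V=13.8415 continue | (k=5,j=4): S=177.0709, (K−S)⁺=0.0000, hold=2.2890 ⇒ V=2.2890 continue | (k=5,j=5): S=216.8012, (K−S)⁺=0.0000, hold=0.0000 ⇒ V=0.0000 continue  boundary S*=118.1186
step 4: (k=4,j=0): S=87.1860, (K−S)⁺=66.9340, hold=65.9631 ⇒ V=66.9340 exercise | (k=4,j=1): S=106.7484, (K−S)⁺=47.3716, hold=46.4007 ⇒ V=47.3716 exercise | (k=4,j=2): S=130.7000, (K−S)⁺=23.4200, hold=24.6327 ⇒ V=24.6327 continue | (k=4,j=3): S=160.0258, (K−S)⁺=0.0000, hold=7.9458 ⇒ V=7.9458 continue | (k=4,j=4): S=195.9316, (K−S)⁺=0.0000, hold=1.1237 ⇒ V=1.1237 continue  boundary S*=106.7484
step 3: (k=3,j=0): S=96.4726, (K−S)⁺=57.6474, hold=56.6765 ⇒ V=57.6474 exercise | (k=3,j=1): S=118.1186, (K−S)⁺=36.0014, hold=35.6402 ⇒ V=36.0014 exercise | (k=3,j=2): S=144.6215, (K−S)⁺=9.4985, hold=16.0874 ⇒ V=16.0874 continue | (k=3,j=3): S=177.0709, (K−S)⁺=0.0000, hold=4.4656 ⇒ V=4.4656 continue  boundary S*=118.1186
step 2: (k=2,j=0): S=106.7484, (K−S)⁺=47.3716, hold=46.4007 ⇒ V=47.3716 exercise | (k=2,j=1): S=130.7000, (K−S)⁺=23.4200, hold=25.7619 ⇒ V=25.7619 continue | (k=2,j=2): S=160.0258, (K−S)⁺=0.0000, hold=10.1427 ⇒ V=10.1427 continue  boundary S*=106.7484
step 1: (k=1,j=0): S=118.1186, (K−S)⁺=36.0014, hold=36.2080 ⇒ V=36.2080 continue | (k=1,j=1): S=144.6215, (K−S)⁺=9.4985, hold=17.7464 ⇒ V=17.7464 continue  boundary S*=-
step 0: (k=0,j=0): S=130.7000, (K−S)⁺=23.4200, hold=26.6975 ⇒ V=26.6975 continue  boundary S*=-

price = 26.6975
boundary = - - 106.7484 118.1186 106.7484 118.1186 130.7000
tree:
26.6975
36.2080 17.7464
47.3716 25.7619 10.1427
57.6474 36.0014 16.0874 4.4656
66.9340 47.3716 24.6327 7.9458 1.1237
75.3266 57.6474 36.0014 13.8415 2.2890 0.0000
82.9114 66.9340 47.3716 23.4200 4.6629 0.0000 0.0000
89.7661 75.3266 57.6474 36.0014 9.4985 0.0000 0.0000 0.0000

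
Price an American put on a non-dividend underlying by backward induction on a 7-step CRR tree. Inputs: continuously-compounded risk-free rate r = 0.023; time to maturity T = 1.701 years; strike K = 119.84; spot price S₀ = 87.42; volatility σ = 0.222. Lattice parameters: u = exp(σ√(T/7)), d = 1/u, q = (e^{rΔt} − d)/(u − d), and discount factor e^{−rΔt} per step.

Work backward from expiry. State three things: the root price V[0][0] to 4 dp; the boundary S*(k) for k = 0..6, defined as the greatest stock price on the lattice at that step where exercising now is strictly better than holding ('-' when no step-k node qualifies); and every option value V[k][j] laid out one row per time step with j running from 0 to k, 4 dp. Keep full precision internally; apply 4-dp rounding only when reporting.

price = 32.5469
boundary = - 78.3581 87.4200 78.3581 87.4200 97.5299 87.4200
tree:
32.5469
41.4819 23.9144
49.6045 32.4200 15.6172
56.8851 41.4819 23.0559 8.3012
63.4109 49.6045 32.4200 13.8844 2.7717
69.2604 56.8851 41.4819 22.3101 5.5548 0.0000
74.5034 63.4109 49.6045 32.4200 11.1323 0.0000 0.0000
79.2030 69.2604 56.8851 41.4819 22.3101 0.0000 0.0000 0.0000

Δt=0.24300  u=1.11565  d=0.89634  q=0.49822  discount=0.99443
step 7 (expiry): payoffs max(K−S,0) = 79.2030 69.2604 56.8851 41.4819 22.3101 0.0000 0.0000 0.0000
step 6: (k=6,j=0): S=45.3366, (K−S)⁺=74.5034, hold=73.8355 ⇒ V=74.5034 exercise | (k=6,j=1): S=56.4291, (K−S)⁺=63.4109, hold=62.7430 ⇒ V=63.4109 exercise | (k=6,j=2): S=70.2355, (K−S)⁺=49.6045, hold=48.9366 ⇒ V=49.6045 exercise | (k=6,j=3): S=87.4200, (K−S)⁺=32.4200, hold=31.7521 ⇒ V=32.4200 exercise | (k=6,j=4): S=108.8090, (K−S)⁺=11.0310, hold=11.1323 ⇒ V=11.1323 continue | (k=6,j=5): S=135.4312, (K−S)⁺=0.0000, hold=0.0000 ⇒ V=0.0000 continue | (k=6,j=6): S=168.5671, (K−S)⁺=0.0000, hold=0.0000 ⇒ V=0.0000 continue  boundary S*=87.4200
step 5: (k=5,j=0): S=50.5796, (K−S)⁺=69.2604, hold=68.5924 ⇒ V=69.2604 exercise | (k=5,j=1): S=62.9549, (K−S)⁺=56.8851, hold=56.2171 ⇒ V=56.8851 exercise | (k=5,j=2): S=78.3581, (K−S)⁺=41.4819, hold=40.8140 ⇒ V=41.4819 exercise | (k=5,j=3): S=97.5299, (K−S)⁺=22.3101, hold=21.6923 ⇒ V=22.3101 exercise | (k=5,j=4): S=121.3925, (K−S)⁺=0.0000, hold=5.5548 ⇒ V=5.5548 continue | (k=5,j=5): S=151.0935, (K−S)⁺=0.0000, hold=0.0000 ⇒ V=0.0000 continue  boundary S*=97.5299
step 4: (k=4,j=0): S=56.4291, (K−S)⁺=63.4109, hold=62.7430 ⇒ V=63.4109 exercise | (k=4,j=1): S=70.2355, (K−S)⁺=49.6045, hold=48.9366 ⇒ V=49.6045 exercise | (k=4,j=2): S=87.4200, (K−S)⁺=32.4200, hold=31.7521 ⇒ V=32.4200 exercise | (k=4,j=3): S=108.8090, (K−S)⁺=11.0310, hold=13.8844 ⇒ V=13.8844 continue | (k=4,j=4): S=135.4312, (K−S)⁺=0.0000, hold=2.7717 ⇒ V=2.7717 continue  boundary S*=87.4200
step 3: (k=3,j=0): S=62.9549, (K−S)⁺=56.8851, hold=56.2171 ⇒ V=56.8851 exercise | (k=3,j=1): S=78.3581, (K−S)⁺=41.4819, hold=40.8140 ⇒ V=41.4819 exercise | (k=3,j=2): S=97.5299, (K−S)⁺=22.3101, hold=23.0559 ⇒ V=23.0559 continue | (k=3,j=3): S=121.3925, (K−S)⁺=0.0000, hold=8.3012 ⇒ V=8.3012 continue  boundary S*=78.3581
step 2: (k=2,j=0): S=70.2355, (K−S)⁺=49.6045, hold=48.9366 ⇒ V=49.6045 exercise | (k=2,j=1): S=87.4200, (K−S)⁺=32.4200, hold=32.1216 ⇒ V=32.4200 exercise | (k=2,j=2): S=108.8090, (K−S)⁺=11.0310, hold=15.6172 ⇒ V=15.6172 continue  boundary S*=87.4200
step 1: (k=1,j=0): S=78.3581, (K−S)⁺=41.4819, hold=40.8140 ⇒ V=41.4819 exercise | (k=1,j=1): S=97.5299, (K−S)⁺=22.3101, hold=23.9144 ⇒ V=23.9144 continue  boundary S*=78.3581
step 0: (k=0,j=0): S=87.4200, (K−S)⁺=32.4200, hold=32.5469 ⇒ V=32.5469 continue  boundary S*=-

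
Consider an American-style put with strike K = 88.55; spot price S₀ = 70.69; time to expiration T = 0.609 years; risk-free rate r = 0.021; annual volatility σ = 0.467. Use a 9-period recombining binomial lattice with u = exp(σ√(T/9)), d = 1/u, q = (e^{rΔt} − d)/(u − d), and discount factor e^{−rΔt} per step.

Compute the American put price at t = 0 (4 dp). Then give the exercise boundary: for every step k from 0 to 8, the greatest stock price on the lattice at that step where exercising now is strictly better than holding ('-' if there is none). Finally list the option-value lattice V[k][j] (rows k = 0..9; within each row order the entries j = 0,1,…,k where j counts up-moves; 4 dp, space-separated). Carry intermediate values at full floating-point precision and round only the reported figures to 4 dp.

Δt=0.06767  u=1.12917  d=0.88561  q=0.47551  discount=0.99858
step 9 (expiry): payoffs max(K−S,0) = 64.8616 58.3469 50.0405 39.4497 25.9463 8.7292 0.0000 0.0000 0.0000 0.0000
step 8: (k=8,j=0): S=26.7481, (K−S)⁺=61.8019, hold=61.6761 ⇒ V=61.8019 exercise | (k=8,j=1): S=34.1044, (K−S)⁺=54.4456, hold=54.3199 ⇒ V=54.4456 exercise | (k=8,j=2): S=43.4836, (K−S)⁺=45.0664, hold=44.9406 ⇒ V=45.0664 exercise | (k=8,j=3): S=55.4424, (K−S)⁺=33.1076, hold=32.9819 ⇒ V=33.1076 exercise | (k=8,j=4): S=70.6900, (K−S)⁺=17.8600, hold=17.7343 ⇒ V=17.8600 exercise | (k=8,j=5): S=90.1310, (K−S)⁺=0.0000, hold=4.5719 ⇒ V=4.5719 continue | (k=8,j=6): S=114.9185, (K−S)⁺=0.0000, hold=0.0000 ⇒ V=0.0000 continue | (k=8,j=7): S=146.5231, (K−S)⁺=0.0000, hold=0.0000 ⇒ V=0.0000 continue | (k=8,j=8): S=186.8195, (K−S)⁺=0.0000, hold=0.0000 ⇒ V=0.0000 continue  boundary S*=70.6900
step 7: (k=7,j=0): S=30.2031, (K−S)⁺=58.3469, hold=58.2211 ⇒ V=58.3469 exercise | (k=7,j=1): S=38.5095, (K−S)⁺=50.0405, hold=49.9148 ⇒ V=50.0405 exercise | (k=7,j=2): S=49.1003, (K−S)⁺=39.4497, hold=39.3240 ⇒ V=39.4497 exercise | (k=7,j=3): S=62.6037, (K−S)⁺=25.9463, hold=25.8206 ⇒ V=25.9463 exercise | (k=7,j=4): S=79.8208, (K−S)⁺=8.7292, hold=11.5251 ⇒ V=11.5251 continue | (k=7,j=5): S=101.7729, (K−S)⁺=0.0000, hold=2.3945 ⇒ V=2.3945 continue | (k=7,j=6): S=129.7622, (K−S)⁺=0.0000, hold=0.0000 ⇒ V=0.0000 continue | (k=7,j=7): S=165.4490, (K−S)⁺=0.0000, hold=0.0000 ⇒ V=0.0000 continue  boundary S*=62.6037
step 6: (k=6,j=0): S=34.1044, (K−S)⁺=54.4456, hold=54.3199 ⇒ V=54.4456 exercise | (k=6,j=1): S=43.4836, (K−S)⁺=45.0664, hold=44.9406 ⇒ V=45.0664 exercise | (k=6,j=2): S=55.4424, (K−S)⁺=33.1076, hold=32.9819 ⇒ V=33.1076 exercise | (k=6,j=3): S=70.6900, (K−S)⁺=17.8600, hold=19.0618 ⇒ V=19.0618 continue | (k=6,j=4): S=90.1310, (K−S)⁺=0.0000, hold=7.1732 ⇒ V=7.1732 continue | (k=6,j=5): S=114.9185, (K−S)⁺=0.0000, hold=1.2541 ⇒ V=1.2541 continue | (k=6,j=6): S=146.5231, (K−S)⁺=0.0000, hold=0.0000 ⇒ V=0.0000 continue  boundary S*=55.4424
step 5: (k=5,j=0): S=38.5095, (K−S)⁺=50.0405, hold=49.9148 ⇒ V=50.0405 exercise | (k=5,j=1): S=49.1003, (K−S)⁺=39.4497, hold=39.3240 ⇒ V=39.4497 exercise | (k=5,j=2): S=62.6037, (K−S)⁺=25.9463, hold=26.3912 ⇒ V=26.3912 continue | (k=5,j=3): S=79.8208, (K−S)⁺=8.7292, hold=13.3897 ⇒ V=13.3897 continue | (k=5,j=4): S=101.7729, (K−S)⁺=0.0000, hold=4.3525 ⇒ V=4.3525 continue | (k=5,j=5): S=129.7622, (K−S)⁺=0.0000, hold=0.6569 ⇒ V=0.6569 continue  boundary S*=49.1003
step 4: (k=4,j=0): S=43.4836, (K−S)⁺=45.0664, hold=44.9406 ⇒ V=45.0664 exercise | (k=4,j=1): S=55.4424, (K−S)⁺=33.1076, hold=33.1931 ⇒ V=33.1931 continue | (k=4,j=2): S=70.6900, (K−S)⁺=17.8600, hold=20.1802 ⇒ V=20.1802 continue | (k=4,j=3): S=90.1310, (K−S)⁺=0.0000, hold=9.0795 ⇒ V=9.0795 continue | (k=4,j=4): S=114.9185, (K−S)⁺=0.0000, hold=2.5915 ⇒ V=2.5915 continue  boundary S*=43.4836
step 3: (k=3,j=0): S=49.1003, (K−S)⁺=39.4497, hold=39.3646 ⇒ V=39.4497 exercise | (k=3,j=1): S=62.6037, (K−S)⁺=25.9463, hold=26.9671 ⇒ V=26.9671 continue | (k=3,j=2): S=79.8208, (K−S)⁺=8.7292, hold=14.8806 ⇒ V=14.8806 continue | (k=3,j=3): S=101.7729, (K−S)⁺=0.0000, hold=5.9859 ⇒ V=5.9859 continue  boundary S*=49.1003
step 2: (k=2,j=0): S=55.4424, (K−S)⁺=33.1076, hold=33.4666 ⇒ V=33.4666 continue | (k=2,j=1): S=70.6900, (K−S)⁺=17.8600, hold=21.1898 ⇒ V=21.1898 continue | (k=2,j=2): S=90.1310, (K−S)⁺=0.0000, hold=10.6360 ⇒ V=10.6360 continue  boundary S*=-
step 1: (k=1,j=0): S=62.6037, (K−S)⁺=25.9463, hold=27.5896 ⇒ V=27.5896 continue | (k=1,j=1): S=79.8208, (K−S)⁺=8.7292, hold=16.1484 ⇒ V=16.1484 continue  boundary S*=-
step 0: (k=0,j=0): S=70.6900, (K−S)⁺=17.8600, hold=22.1178 ⇒ V=22.1178 continue  boundary S*=-

price = 22.1178
boundary = - - - 49.1003 43.4836 49.1003 55.4424 62.6037 70.6900
tree:
22.1178
27.5896 16.1484
33.4666 21.1898 10.6360
39.4497 26.9671 14.8806 5.9859
45.0664 33.1931 20.1802 9.0795 2.5915
50.0405 39.4497 26.3912 13.3897 4.3525 0.6569
54.4456 45.0664 33.1076 19.0618 7.1732 1.2541 0.0000
58.3469 50.0405 39.4497 25.9463 11.5251 2.3945 0.0000 0.0000
61.8019 54.4456 45.0664 33.1076 17.8600 4.5719 0.0000 0.0000 0.0000
64.8616 58.3469 50.0405 39.4497 25.9463 8.7292 0.0000 0.0000 0.0000 0.0000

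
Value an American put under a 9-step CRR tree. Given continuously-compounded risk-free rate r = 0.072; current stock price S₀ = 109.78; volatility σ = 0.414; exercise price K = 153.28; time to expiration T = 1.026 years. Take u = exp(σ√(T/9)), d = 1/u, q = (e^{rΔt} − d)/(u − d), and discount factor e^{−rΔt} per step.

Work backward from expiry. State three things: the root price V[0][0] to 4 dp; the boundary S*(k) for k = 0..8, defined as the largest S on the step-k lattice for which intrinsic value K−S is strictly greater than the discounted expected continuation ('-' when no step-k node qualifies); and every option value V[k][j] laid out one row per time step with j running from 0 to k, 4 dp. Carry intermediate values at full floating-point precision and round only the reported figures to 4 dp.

price = 45.4045
boundary = - 95.4589 83.0060 95.4589 83.0060 95.4589 109.7800 95.4589 109.7800
tree:
45.4045
57.8211 33.4682
70.2740 44.6992 22.5451
81.1023 57.8211 32.0303 13.2244
90.5181 70.2740 43.9200 20.4098 6.0995
98.7055 81.1023 57.8211 30.4415 10.4948 1.7080
105.8249 90.5181 70.2740 43.5000 17.5998 3.4067 0.0000
112.0156 98.7055 81.1023 57.8211 28.4564 6.7947 0.0000 0.0000
117.3986 105.8249 90.5181 70.2740 43.5000 13.5523 0.0000 0.0000 0.0000
122.0794 112.0156 98.7055 81.1023 57.8211 27.0304 0.0000 0.0000 0.0000 0.0000

params: Δt=0.11400 u=1.15002 d=0.86955 q=0.49450 e^(-rΔt)=0.99183
t_9 payoffs: 122.0794 112.0156 98.7055 81.1023 57.8211 27.0304 0.0000 0.0000 0.0000 0.0000
t_8: node(8,0) S=35.8814 payoff=117.3986 vs cont=116.1456 → 117.3986 [stop]  node(8,1) S=47.4551 payoff=105.8249 vs cont=104.5720 → 105.8249 [stop]  node(8,2) S=62.7619 payoff=90.5181 vs cont=89.2651 → 90.5181 [stop]  node(8,3) S=83.0060 payoff=70.2740 vs cont=69.0210 → 70.2740 [stop]  node(8,4) S=109.7800 payoff=43.5000 vs cont=42.2470 → 43.5000 [stop]  node(8,5) S=145.1900 payoff=8.0900 vs cont=13.5523 → 13.5523 [wait]  node(8,6) S=192.0217 payoff=0.0000 vs cont=0.0000 → 0.0000 [wait]  node(8,7) S=253.9591 payoff=0.0000 vs cont=0.0000 → 0.0000 [wait]  node(8,8) S=335.8747 payoff=0.0000 vs cont=0.0000 → 0.0000 [wait]  ⇒ S*(8)=109.7800
t_7: node(7,0) S=41.2644 payoff=112.0156 vs cont=110.7626 → 112.0156 [stop]  node(7,1) S=54.5745 payoff=98.7055 vs cont=97.4526 → 98.7055 [stop]  node(7,2) S=72.1777 payoff=81.1023 vs cont=79.8493 → 81.1023 [stop]  node(7,3) S=95.4589 payoff=57.8211 vs cont=56.5681 → 57.8211 [stop]  node(7,4) S=126.2496 payoff=27.0304 vs cont=28.4564 → 28.4564 [wait]  node(7,5) S=166.9719 payoff=0.0000 vs cont=6.7947 → 6.7947 [wait]  node(7,6) S=220.8295 payoff=0.0000 vs cont=0.0000 → 0.0000 [wait]  node(7,7) S=292.0590 payoff=0.0000 vs cont=0.0000 → 0.0000 [wait]  ⇒ S*(7)=95.4589
t_6: node(6,0) S=47.4551 payoff=105.8249 vs cont=104.5720 → 105.8249 [stop]  node(6,1) S=62.7619 payoff=90.5181 vs cont=89.2651 → 90.5181 [stop]  node(6,2) S=83.0060 payoff=70.2740 vs cont=69.0210 → 70.2740 [stop]  node(6,3) S=109.7800 payoff=43.5000 vs cont=42.9464 → 43.5000 [stop]  node(6,4) S=145.1900 payoff=8.0900 vs cont=17.5998 → 17.5998 [wait]  node(6,5) S=192.0217 payoff=0.0000 vs cont=3.4067 → 3.4067 [wait]  node(6,6) S=253.9591 payoff=0.0000 vs cont=0.0000 → 0.0000 [wait]  ⇒ S*(6)=109.7800
t_5: node(5,0) S=54.5745 payoff=98.7055 vs cont=97.4526 → 98.7055 [stop]  node(5,1) S=72.1777 payoff=81.1023 vs cont=79.8493 → 81.1023 [stop]  node(5,2) S=95.4589 payoff=57.8211 vs cont=56.5681 → 57.8211 [stop]  node(5,3) S=126.2496 payoff=27.0304 vs cont=30.4415 → 30.4415 [wait]  node(5,4) S=166.9719 payoff=0.0000 vs cont=10.4948 → 10.4948 [wait]  node(5,5) S=220.8295 payoff=0.0000 vs cont=1.7080 → 1.7080 [wait]  ⇒ S*(5)=95.4589
t_4: node(4,0) S=62.7619 payoff=90.5181 vs cont=89.2651 → 90.5181 [stop]  node(4,1) S=83.0060 payoff=70.2740 vs cont=69.0210 → 70.2740 [stop]  node(4,2) S=109.7800 payoff=43.5000 vs cont=43.9200 → 43.9200 [wait]  node(4,3) S=145.1900 payoff=8.0900 vs cont=20.4098 → 20.4098 [wait]  node(4,4) S=192.0217 payoff=0.0000 vs cont=6.0995 → 6.0995 [wait]  ⇒ S*(4)=83.0060
t_3: node(3,0) S=72.1777 payoff=81.1023 vs cont=79.8493 → 81.1023 [stop]  node(3,1) S=95.4589 payoff=57.8211 vs cont=56.7741 → 57.8211 [stop]  node(3,2) S=126.2496 payoff=27.0304 vs cont=32.0303 → 32.0303 [wait]  node(3,3) S=166.9719 payoff=0.0000 vs cont=13.2244 → 13.2244 [wait]  ⇒ S*(3)=95.4589
t_2: node(2,0) S=83.0060 payoff=70.2740 vs cont=69.0210 → 70.2740 [stop]  node(2,1) S=109.7800 payoff=43.5000 vs cont=44.6992 → 44.6992 [wait]  node(2,2) S=145.1900 payoff=8.0900 vs cont=22.5451 → 22.5451 [wait]  ⇒ S*(2)=83.0060
t_1: node(1,0) S=95.4589 payoff=57.8211 vs cont=57.1563 → 57.8211 [stop]  node(1,1) S=126.2496 payoff=27.0304 vs cont=33.4682 → 33.4682 [wait]  ⇒ S*(1)=95.4589
t_0: node(0,0) S=109.7800 payoff=43.5000 vs cont=45.4045 → 45.4045 [wait]  ⇒ S*(0)=-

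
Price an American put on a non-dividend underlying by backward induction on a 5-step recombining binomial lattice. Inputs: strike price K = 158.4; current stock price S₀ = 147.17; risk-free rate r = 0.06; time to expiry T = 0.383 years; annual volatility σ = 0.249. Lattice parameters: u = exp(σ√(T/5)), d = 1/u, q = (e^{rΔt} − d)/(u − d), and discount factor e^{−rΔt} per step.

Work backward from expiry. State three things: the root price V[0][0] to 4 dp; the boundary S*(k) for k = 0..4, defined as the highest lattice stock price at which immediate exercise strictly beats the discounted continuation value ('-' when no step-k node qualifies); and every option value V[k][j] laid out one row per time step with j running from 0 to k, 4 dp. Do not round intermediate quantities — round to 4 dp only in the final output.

price = 14.1673
boundary = - - 128.2214 137.3694 147.1700
tree:
14.1673
21.2139 7.6888
30.1786 13.0002 2.7788
38.7174 21.0306 5.5891 0.1694
46.6875 30.1786 11.2300 0.3516 0.0000
54.1269 38.7174 21.0306 0.7301 0.0000 0.0000

Δt=0.07660, u=1.07135, d=0.93341, q=0.51617, disc=e^(-rΔt)=0.99541
k=5 terminal: V=max(K-S,0) → 54.1269 38.7174 21.0306 0.7301 0.0000 0.0000
k=4: j=0 S=111.7125 intr=46.6875 cont=45.9612 V=46.6875[EX]; j=1 S=128.2214 intr=30.1786 cont=29.4523 V=30.1786[EX]; j=2 S=147.1700 intr=11.2300 cont=10.5037 V=11.2300[EX]; j=3 S=168.9188 intr=0.0000 cont=0.3516 V=0.3516[hold]; j=4 S=193.8817 intr=0.0000 cont=0.0000 V=0.0000[hold]  S*(4)=147.1700
k=3: j=0 S=119.6826 intr=38.7174 cont=37.9910 V=38.7174[EX]; j=1 S=137.3694 intr=21.0306 cont=20.3043 V=21.0306[EX]; j=2 S=157.6699 intr=0.7301 cont=5.5891 V=5.5891[hold]; j=3 S=180.9704 intr=0.0000 cont=0.1694 V=0.1694[hold]  S*(3)=137.3694
k=2: j=0 S=128.2214 intr=30.1786 cont=29.4523 V=30.1786[EX]; j=1 S=147.1700 intr=11.2300 cont=13.0002 V=13.0002[hold]; j=2 S=168.9188 intr=0.0000 cont=2.7788 V=2.7788[hold]  S*(2)=128.2214
k=1: j=0 S=137.3694 intr=21.0306 cont=21.2139 V=21.2139[hold]; j=1 S=157.6699 intr=0.7301 cont=7.6888 V=7.6888[hold]  S*(1)=-
k=0: j=0 S=147.1700 intr=11.2300 cont=14.1673 V=14.1673[hold]  S*(0)=-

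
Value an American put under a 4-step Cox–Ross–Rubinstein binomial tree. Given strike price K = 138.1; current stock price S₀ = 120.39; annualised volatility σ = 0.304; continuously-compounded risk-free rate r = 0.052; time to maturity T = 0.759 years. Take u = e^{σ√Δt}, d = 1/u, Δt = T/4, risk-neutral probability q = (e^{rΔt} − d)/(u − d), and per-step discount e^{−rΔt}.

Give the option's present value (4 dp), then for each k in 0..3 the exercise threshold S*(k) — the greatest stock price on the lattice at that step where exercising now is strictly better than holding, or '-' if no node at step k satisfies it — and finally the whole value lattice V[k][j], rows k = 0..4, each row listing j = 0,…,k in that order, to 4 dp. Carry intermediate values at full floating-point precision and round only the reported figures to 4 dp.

price = 22.0775
boundary = - 105.4580 92.3781 105.4580
tree:
22.0775
32.6420 12.1262
45.7219 20.3633 4.2671
57.1796 32.6420 8.6931 0.0000
67.2161 45.7219 17.7100 0.0000 0.0000

Δt=0.18975, u=1.14159, d=0.87597, q=0.50427, disc=e^(-rΔt)=0.99018
k=4 terminal: V=max(K-S,0) → 67.2161 45.7219 17.7100 0.0000 0.0000
k=3: j=0 S=80.9204 intr=57.1796 cont=55.8236 V=57.1796[EX]; j=1 S=105.4580 intr=32.6420 cont=31.2860 V=32.6420[EX]; j=2 S=137.4362 intr=0.6638 cont=8.6931 V=8.6931[hold]; j=3 S=179.1111 intr=0.0000 cont=0.0000 V=0.0000[hold]  S*(3)=105.4580
k=2: j=0 S=92.3781 intr=45.7219 cont=44.3660 V=45.7219[EX]; j=1 S=120.3900 intr=17.7100 cont=20.3633 V=20.3633[hold]; j=2 S=156.8960 intr=0.0000 cont=4.2671 V=4.2671[hold]  S*(2)=92.3781
k=1: j=0 S=105.4580 intr=32.6420 cont=32.6109 V=32.6420[EX]; j=1 S=137.4362 intr=0.6638 cont=12.1262 V=12.1262[hold]  S*(1)=105.4580
k=0: j=0 S=120.3900 intr=17.7100 cont=22.0775 V=22.0775[hold]  S*(0)=-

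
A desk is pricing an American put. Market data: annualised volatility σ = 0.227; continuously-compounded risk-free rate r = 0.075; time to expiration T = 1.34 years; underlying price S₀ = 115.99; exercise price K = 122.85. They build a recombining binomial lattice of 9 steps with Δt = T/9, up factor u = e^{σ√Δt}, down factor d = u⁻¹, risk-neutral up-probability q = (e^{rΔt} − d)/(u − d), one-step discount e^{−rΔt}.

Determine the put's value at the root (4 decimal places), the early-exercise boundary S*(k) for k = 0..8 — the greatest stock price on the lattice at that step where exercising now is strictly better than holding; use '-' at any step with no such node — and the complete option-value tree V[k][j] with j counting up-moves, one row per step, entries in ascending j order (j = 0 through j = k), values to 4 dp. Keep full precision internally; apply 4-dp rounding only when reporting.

price = 11.5447
boundary = - - 97.3510 89.1867 97.3510 106.2626 97.3510 106.2626 97.3510
tree:
11.5447
17.4177 6.8238
25.4990 10.9534 3.4775
33.6633 17.0238 6.0534 1.3741
41.1428 25.4990 10.2186 2.6610 0.3157
47.9951 33.6633 16.5874 5.0515 0.6972 0.0000
54.2727 41.1428 25.4990 9.3335 1.5397 0.0000 0.0000
60.0239 47.9951 33.6633 16.5874 3.4006 0.0000 0.0000 0.0000
65.2928 54.2727 41.1428 25.4990 7.5104 0.0000 0.0000 0.0000 0.0000
70.1197 60.0239 47.9951 33.6633 16.5874 0.0000 0.0000 0.0000 0.0000 0.0000

Δt=0.14889, u=1.09154, d=0.91614, q=0.54214, disc=e^(-rΔt)=0.98890
k=9 terminal: V=max(K-S,0) → 70.1197 60.0239 47.9951 33.6633 16.5874 0.0000 0.0000 0.0000 0.0000 0.0000
k=8: j=0 S=57.5572 intr=65.2928 cont=63.9286 V=65.2928[EX]; j=1 S=68.5773 intr=54.2727 cont=52.9085 V=54.2727[EX]; j=2 S=81.7072 intr=41.1428 cont=39.7786 V=41.1428[EX]; j=3 S=97.3510 intr=25.4990 cont=24.1348 V=25.4990[EX]; j=4 S=115.9900 intr=6.8600 cont=7.5104 V=7.5104[hold]; j=5 S=138.1977 intr=0.0000 cont=0.0000 V=0.0000[hold]; j=6 S=164.6572 intr=0.0000 cont=0.0000 V=0.0000[hold]; j=7 S=196.1828 intr=0.0000 cont=0.0000 V=0.0000[hold]; j=8 S=233.7443 intr=0.0000 cont=0.0000 V=0.0000[hold]  S*(8)=97.3510
k=7: j=0 S=62.8261 intr=60.0239 cont=58.6597 V=60.0239[EX]; j=1 S=74.8549 intr=47.9951 cont=46.6309 V=47.9951[EX]; j=2 S=89.1867 intr=33.6633 cont=32.2991 V=33.6633[EX]; j=3 S=106.2626 intr=16.5874 cont=15.5719 V=16.5874[EX]; j=4 S=126.6078 intr=0.0000 cont=3.4006 V=3.4006[hold]; j=5 S=150.8484 intr=0.0000 cont=0.0000 V=0.0000[hold]; j=6 S=179.7301 intr=0.0000 cont=0.0000 V=0.0000[hold]; j=7 S=214.1416 intr=0.0000 cont=0.0000 V=0.0000[hold]  S*(7)=106.2626
k=6: j=0 S=68.5773 intr=54.2727 cont=52.9085 V=54.2727[EX]; j=1 S=81.7072 intr=41.1428 cont=39.7786 V=41.1428[EX]; j=2 S=97.3510 intr=25.4990 cont=24.1348 V=25.4990[EX]; j=3 S=115.9900 intr=6.8600 cont=9.3335 V=9.3335[hold]; j=4 S=138.1977 intr=0.0000 cont=1.5397 V=1.5397[hold]; j=5 S=164.6572 intr=0.0000 cont=0.0000 V=0.0000[hold]; j=6 S=196.1828 intr=0.0000 cont=0.0000 V=0.0000[hold]  S*(6)=97.3510
k=5: j=0 S=74.8549 intr=47.9951 cont=46.6309 V=47.9951[EX]; j=1 S=89.1867 intr=33.6633 cont=32.2991 V=33.6633[EX]; j=2 S=106.2626 intr=16.5874 cont=16.5493 V=16.5874[EX]; j=3 S=126.6078 intr=0.0000 cont=5.0515 V=5.0515[hold]; j=4 S=150.8484 intr=0.0000 cont=0.6972 V=0.6972[hold]; j=5 S=179.7301 intr=0.0000 cont=0.0000 V=0.0000[hold]  S*(5)=106.2626
k=4: j=0 S=81.7072 intr=41.1428 cont=39.7786 V=41.1428[EX]; j=1 S=97.3510 intr=25.4990 cont=24.1348 V=25.4990[EX]; j=2 S=115.9900 intr=6.8600 cont=10.2186 V=10.2186[hold]; j=3 S=138.1977 intr=0.0000 cont=2.6610 V=2.6610[hold]; j=4 S=164.6572 intr=0.0000 cont=0.3157 V=0.3157[hold]  S*(4)=97.3510
k=3: j=0 S=89.1867 intr=33.6633 cont=32.2991 V=33.6633[EX]; j=1 S=106.2626 intr=16.5874 cont=17.0238 V=17.0238[hold]; j=2 S=126.6078 intr=0.0000 cont=6.0534 V=6.0534[hold]; j=3 S=150.8484 intr=0.0000 cont=1.3741 V=1.3741[hold]  S*(3)=89.1867
k=2: j=0 S=97.3510 intr=25.4990 cont=24.3688 V=25.4990[EX]; j=1 S=115.9900 intr=6.8600 cont=10.9534 V=10.9534[hold]; j=2 S=138.1977 intr=0.0000 cont=3.4775 V=3.4775[hold]  S*(2)=97.3510
k=1: j=0 S=106.2626 intr=16.5874 cont=17.4177 V=17.4177[hold]; j=1 S=126.6078 intr=0.0000 cont=6.8238 V=6.8238[hold]  S*(1)=-
k=0: j=0 S=115.9900 intr=6.8600 cont=11.5447 V=11.5447[hold]  S*(0)=-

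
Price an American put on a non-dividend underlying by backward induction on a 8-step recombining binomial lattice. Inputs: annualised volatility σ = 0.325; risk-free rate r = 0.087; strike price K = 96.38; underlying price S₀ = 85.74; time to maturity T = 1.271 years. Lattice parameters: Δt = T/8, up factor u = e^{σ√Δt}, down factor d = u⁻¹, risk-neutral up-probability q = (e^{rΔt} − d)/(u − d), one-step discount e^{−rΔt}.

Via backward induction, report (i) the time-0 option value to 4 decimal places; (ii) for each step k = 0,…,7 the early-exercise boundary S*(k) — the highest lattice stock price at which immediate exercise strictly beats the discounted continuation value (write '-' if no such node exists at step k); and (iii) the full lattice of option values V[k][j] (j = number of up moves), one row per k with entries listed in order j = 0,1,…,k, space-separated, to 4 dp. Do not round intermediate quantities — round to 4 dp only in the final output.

price = 15.0654
boundary = - - 66.1705 58.1306 66.1705 75.3224 66.1705 75.3224
tree:
15.0654
21.6605 9.4097
30.2095 14.3863 5.0898
38.2494 21.2619 8.4550 2.1346
45.3124 30.2095 13.6110 3.9448 0.5290
51.5172 38.2494 21.0576 7.1344 1.1202 0.0000
56.9682 45.3124 30.2095 12.5262 2.3724 0.0000 0.0000
61.7568 51.5172 38.2494 21.0576 5.0242 0.0000 0.0000 0.0000
65.9636 56.9682 45.3124 30.2095 10.6400 0.0000 0.0000 0.0000 0.0000

Δt=0.15887  u=1.13831  d=0.87850  q=0.52123  discount=0.98627
step 8 (expiry): payoffs max(K−S,0) = 65.9636 56.9682 45.3124 30.2095 10.6400 0.0000 0.0000 0.0000 0.0000
step 7: (k=7,j=0): S=34.6232, (K−S)⁺=61.7568, hold=60.4338 ⇒ V=61.7568 exercise | (k=7,j=1): S=44.8628, (K−S)⁺=51.5172, hold=50.1942 ⇒ V=51.5172 exercise | (k=7,j=2): S=58.1306, (K−S)⁺=38.2494, hold=36.9263 ⇒ V=38.2494 exercise | (k=7,j=3): S=75.3224, (K−S)⁺=21.0576, hold=19.7346 ⇒ V=21.0576 exercise | (k=7,j=4): S=97.5985, (K−S)⁺=0.0000, hold=5.0242 ⇒ V=5.0242 continue | (k=7,j=5): S=126.4625, (K−S)⁺=0.0000, hold=0.0000 ⇒ V=0.0000 continue | (k=7,j=6): S=163.8629, (K−S)⁺=0.0000, hold=0.0000 ⇒ V=0.0000 continue | (k=7,j=7): S=212.3243, (K−S)⁺=0.0000, hold=0.0000 ⇒ V=0.0000 continue  boundary S*=75.3224
step 6: (k=6,j=0): S=39.4118, (K−S)⁺=56.9682, hold=55.6451 ⇒ V=56.9682 exercise | (k=6,j=1): S=51.0676, (K−S)⁺=45.3124, hold=43.9894 ⇒ V=45.3124 exercise | (k=6,j=2): S=66.1705, (K−S)⁺=30.2095, hold=28.8865 ⇒ V=30.2095 exercise | (k=6,j=3): S=85.7400, (K−S)⁺=10.6400, hold=12.5262 ⇒ V=12.5262 continue | (k=6,j=4): S=111.0970, (K−S)⁺=0.0000, hold=2.3724 ⇒ V=2.3724 continue | (k=6,j=5): S=143.9532, (K−S)⁺=0.0000, hold=0.0000 ⇒ V=0.0000 continue | (k=6,j=6): S=186.5263, (K−S)⁺=0.0000, hold=0.0000 ⇒ V=0.0000 continue  boundary S*=66.1705
step 5: (k=5,j=0): S=44.8628, (K−S)⁺=51.5172, hold=50.1942 ⇒ V=51.5172 exercise | (k=5,j=1): S=58.1306, (K−S)⁺=38.2494, hold=36.9263 ⇒ V=38.2494 exercise | (k=5,j=2): S=75.3224, (K−S)⁺=21.0576, hold=20.7042 ⇒ V=21.0576 exercise | (k=5,j=3): S=97.5985, (K−S)⁺=0.0000, hold=7.1344 ⇒ V=7.1344 continue | (k=5,j=4): S=126.4625, (K−S)⁺=0.0000, hold=1.1202 ⇒ V=1.1202 continue | (k=5,j=5): S=163.8629, (K−S)⁺=0.0000, hold=0.0000 ⇒ V=0.0000 continue  boundary S*=75.3224
step 4: (k=4,j=0): S=51.0676, (K−S)⁺=45.3124, hold=43.9894 ⇒ V=45.3124 exercise | (k=4,j=1): S=66.1705, (K−S)⁺=30.2095, hold=28.8865 ⇒ V=30.2095 exercise | (k=4,j=2): S=85.7400, (K−S)⁺=10.6400, hold=13.6110 ⇒ V=13.6110 continue | (k=4,j=3): S=111.0970, (K−S)⁺=0.0000, hold=3.9448 ⇒ V=3.9448 continue | (k=4,j=4): S=143.9532, (K−S)⁺=0.0000, hold=0.5290 ⇒ V=0.5290 continue  boundary S*=66.1705
step 3: (k=3,j=0): S=58.1306, (K−S)⁺=38.2494, hold=36.9263 ⇒ V=38.2494 exercise | (k=3,j=1): S=75.3224, (K−S)⁺=21.0576, hold=21.2619 ⇒ V=21.2619 continue | (k=3,j=2): S=97.5985, (K−S)⁺=0.0000, hold=8.4550 ⇒ V=8.4550 continue | (k=3,j=3): S=126.4625, (K−S)⁺=0.0000, hold=2.1346 ⇒ V=2.1346 continue  boundary S*=58.1306
step 2: (k=2,j=0): S=66.1705, (K−S)⁺=30.2095, hold=28.9915 ⇒ V=30.2095 exercise | (k=2,j=1): S=85.7400, (K−S)⁺=10.6400, hold=14.3863 ⇒ V=14.3863 continue | (k=2,j=2): S=111.0970, (K−S)⁺=0.0000, hold=5.0898 ⇒ V=5.0898 continue  boundary S*=66.1705
step 1: (k=1,j=0): S=75.3224, (K−S)⁺=21.0576, hold=21.6605 ⇒ V=21.6605 continue | (k=1,j=1): S=97.5985, (K−S)⁺=0.0000, hold=9.4097 ⇒ V=9.4097 continue  boundary S*=-
step 0: (k=0,j=0): S=85.7400, (K−S)⁺=10.6400, hold=15.0654 ⇒ V=15.0654 continue  boundary S*=-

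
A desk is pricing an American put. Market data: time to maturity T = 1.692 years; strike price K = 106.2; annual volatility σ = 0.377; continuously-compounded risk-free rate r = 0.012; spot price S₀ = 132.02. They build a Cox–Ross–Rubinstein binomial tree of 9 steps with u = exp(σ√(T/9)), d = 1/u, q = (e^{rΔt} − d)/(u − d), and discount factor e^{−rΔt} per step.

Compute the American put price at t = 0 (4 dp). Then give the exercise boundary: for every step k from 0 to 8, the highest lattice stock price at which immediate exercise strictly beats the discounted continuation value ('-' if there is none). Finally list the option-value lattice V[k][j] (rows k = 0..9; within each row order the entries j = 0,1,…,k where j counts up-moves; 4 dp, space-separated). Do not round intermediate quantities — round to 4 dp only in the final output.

price = 11.5144
boundary = - - - - - 58.3020 49.5099 58.3020 68.6554
tree:
11.5144
16.2734 6.1191
22.4067 9.3270 2.4742
29.9318 13.8956 4.1390 0.5793
38.6148 20.1309 6.8206 1.0875 0.0000
47.8980 28.1685 11.0218 2.0414 0.0000 0.0000
56.6901 37.7367 17.3451 3.8323 0.0000 0.0000 0.0000
64.1563 47.8980 26.2804 7.1941 0.0000 0.0000 0.0000 0.0000
70.4966 56.6901 37.5446 13.5052 0.0000 0.0000 0.0000 0.0000 0.0000
75.8807 64.1563 47.8980 25.3526 0.0000 0.0000 0.0000 0.0000 0.0000 0.0000

params: Δt=0.18800 u=1.17758 d=0.84920 q=0.46610 e^(-rΔt)=0.99775
t_9 payoffs: 75.8807 64.1563 47.8980 25.3526 0.0000 0.0000 0.0000 0.0000 0.0000 0.0000
t_8: node(8,0) S=35.7034 payoff=70.4966 vs cont=70.2572 → 70.4966 [stop]  node(8,1) S=49.5099 payoff=56.6901 vs cont=56.4507 → 56.6901 [stop]  node(8,2) S=68.6554 payoff=37.5446 vs cont=37.3053 → 37.5446 [stop]  node(8,3) S=95.2045 payoff=10.9955 vs cont=13.5052 → 13.5052 [wait]  node(8,4) S=132.0200 payoff=0.0000 vs cont=0.0000 → 0.0000 [wait]  node(8,5) S=183.0721 payoff=0.0000 vs cont=0.0000 → 0.0000 [wait]  node(8,6) S=253.8660 payoff=0.0000 vs cont=0.0000 → 0.0000 [wait]  node(8,7) S=352.0359 payoff=0.0000 vs cont=0.0000 → 0.0000 [wait]  node(8,8) S=488.1681 payoff=0.0000 vs cont=0.0000 → 0.0000 [wait]  ⇒ S*(8)=68.6554
t_7: node(7,0) S=42.0437 payoff=64.1563 vs cont=63.9170 → 64.1563 [stop]  node(7,1) S=58.3020 payoff=47.8980 vs cont=47.6587 → 47.8980 [stop]  node(7,2) S=80.8474 payoff=25.3526 vs cont=26.2804 → 26.2804 [wait]  node(7,3) S=112.1111 payoff=0.0000 vs cont=7.1941 → 7.1941 [wait]  node(7,4) S=155.4644 payoff=0.0000 vs cont=0.0000 → 0.0000 [wait]  node(7,5) S=215.5824 payoff=0.0000 vs cont=0.0000 → 0.0000 [wait]  node(7,6) S=298.9481 payoff=0.0000 vs cont=0.0000 → 0.0000 [wait]  node(7,7) S=414.5512 payoff=0.0000 vs cont=0.0000 → 0.0000 [wait]  ⇒ S*(7)=58.3020
t_6: node(6,0) S=49.5099 payoff=56.6901 vs cont=56.4507 → 56.6901 [stop]  node(6,1) S=68.6554 payoff=37.5446 vs cont=37.7367 → 37.7367 [wait]  node(6,2) S=95.2045 payoff=10.9955 vs cont=17.3451 → 17.3451 [wait]  node(6,3) S=132.0200 payoff=0.0000 vs cont=3.8323 → 3.8323 [wait]  node(6,4) S=183.0721 payoff=0.0000 vs cont=0.0000 → 0.0000 [wait]  node(6,5) S=253.8660 payoff=0.0000 vs cont=0.0000 → 0.0000 [wait]  node(6,6) S=352.0359 payoff=0.0000 vs cont=0.0000 → 0.0000 [wait]  ⇒ S*(6)=49.5099
t_5: node(5,0) S=58.3020 payoff=47.8980 vs cont=47.7480 → 47.8980 [stop]  node(5,1) S=80.8474 payoff=25.3526 vs cont=28.1685 → 28.1685 [wait]  node(5,2) S=112.1111 payoff=0.0000 vs cont=11.0218 → 11.0218 [wait]  node(5,3) S=155.4644 payoff=0.0000 vs cont=2.0414 → 2.0414 [wait]  node(5,4) S=215.5824 payoff=0.0000 vs cont=0.0000 → 0.0000 [wait]  node(5,5) S=298.9481 payoff=0.0000 vs cont=0.0000 → 0.0000 [wait]  ⇒ S*(5)=58.3020
t_4: node(4,0) S=68.6554 payoff=37.5446 vs cont=38.6148 → 38.6148 [wait]  node(4,1) S=95.2045 payoff=10.9955 vs cont=20.1309 → 20.1309 [wait]  node(4,2) S=132.0200 payoff=0.0000 vs cont=6.8206 → 6.8206 [wait]  node(4,3) S=183.0721 payoff=0.0000 vs cont=1.0875 → 1.0875 [wait]  node(4,4) S=253.8660 payoff=0.0000 vs cont=0.0000 → 0.0000 [wait]  ⇒ S*(4)=-
t_3: node(3,0) S=80.8474 payoff=25.3526 vs cont=29.9318 → 29.9318 [wait]  node(3,1) S=112.1111 payoff=0.0000 vs cont=13.8956 → 13.8956 [wait]  node(3,2) S=155.4644 payoff=0.0000 vs cont=4.1390 → 4.1390 [wait]  node(3,3) S=215.5824 payoff=0.0000 vs cont=0.5793 → 0.5793 [wait]  ⇒ S*(3)=-
t_2: node(2,0) S=95.2045 payoff=10.9955 vs cont=22.4067 → 22.4067 [wait]  node(2,1) S=132.0200 payoff=0.0000 vs cont=9.3270 → 9.3270 [wait]  node(2,2) S=183.0721 payoff=0.0000 vs cont=2.4742 → 2.4742 [wait]  ⇒ S*(2)=-
t_1: node(1,0) S=112.1111 payoff=0.0000 vs cont=16.2734 → 16.2734 [wait]  node(1,1) S=155.4644 payoff=0.0000 vs cont=6.1191 → 6.1191 [wait]  ⇒ S*(1)=-
t_0: node(0,0) S=132.0200 payoff=0.0000 vs cont=11.5144 → 11.5144 [wait]  ⇒ S*(0)=-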